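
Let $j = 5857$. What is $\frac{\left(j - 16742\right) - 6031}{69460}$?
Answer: $- \frac{4229}{17365} \approx -0.24354$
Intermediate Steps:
$\frac{\left(j - 16742\right) - 6031}{69460} = \frac{\left(5857 - 16742\right) - 6031}{69460} = \left(-10885 - 6031\right) \frac{1}{69460} = \left(-16916\right) \frac{1}{69460} = - \frac{4229}{17365}$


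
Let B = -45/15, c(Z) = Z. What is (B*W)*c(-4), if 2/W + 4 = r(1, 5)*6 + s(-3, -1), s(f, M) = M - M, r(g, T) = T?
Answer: 12/13 ≈ 0.92308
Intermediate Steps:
s(f, M) = 0
B = -3 (B = -45*1/15 = -3)
W = 1/13 (W = 2/(-4 + (5*6 + 0)) = 2/(-4 + (30 + 0)) = 2/(-4 + 30) = 2/26 = 2*(1/26) = 1/13 ≈ 0.076923)
(B*W)*c(-4) = -3*1/13*(-4) = -3/13*(-4) = 12/13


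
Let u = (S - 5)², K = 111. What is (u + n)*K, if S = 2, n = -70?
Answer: -6771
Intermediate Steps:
u = 9 (u = (2 - 5)² = (-3)² = 9)
(u + n)*K = (9 - 70)*111 = -61*111 = -6771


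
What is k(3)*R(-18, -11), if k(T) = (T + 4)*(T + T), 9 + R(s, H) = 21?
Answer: 504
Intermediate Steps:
R(s, H) = 12 (R(s, H) = -9 + 21 = 12)
k(T) = 2*T*(4 + T) (k(T) = (4 + T)*(2*T) = 2*T*(4 + T))
k(3)*R(-18, -11) = (2*3*(4 + 3))*12 = (2*3*7)*12 = 42*12 = 504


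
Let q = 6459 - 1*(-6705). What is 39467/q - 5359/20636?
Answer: 46493446/16978269 ≈ 2.7384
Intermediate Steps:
q = 13164 (q = 6459 + 6705 = 13164)
39467/q - 5359/20636 = 39467/13164 - 5359/20636 = 46493446/16978269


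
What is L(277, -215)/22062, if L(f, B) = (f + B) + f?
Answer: 113/7354 ≈ 0.015366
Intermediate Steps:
L(f, B) = B + 2*f (L(f, B) = (B + f) + f = B + 2*f)
L(277, -215)/22062 = (-215 + 2*277)/22062 = (-215 + 554)*(1/22062) = 339*(1/22062) = 113/7354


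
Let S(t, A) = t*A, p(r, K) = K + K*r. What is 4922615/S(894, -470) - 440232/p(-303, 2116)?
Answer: -74018295673/6712711644 ≈ -11.027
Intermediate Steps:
S(t, A) = A*t
4922615/S(894, -470) - 440232/p(-303, 2116) = 4922615/((-470*894)) - 440232*1/(2116*(1 - 303)) = 4922615/(-420180) - 440232/(2116*(-302)) = 4922615*(-1/420180) - 440232/(-639032) = -984523/84036 - 440232*(-1/639032) = -984523/84036 + 55029/79879 = -74018295673/6712711644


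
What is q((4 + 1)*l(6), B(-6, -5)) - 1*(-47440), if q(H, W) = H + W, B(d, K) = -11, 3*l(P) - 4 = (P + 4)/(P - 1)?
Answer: 47439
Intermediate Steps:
l(P) = 4/3 + (4 + P)/(3*(-1 + P)) (l(P) = 4/3 + ((P + 4)/(P - 1))/3 = 4/3 + ((4 + P)/(-1 + P))/3 = 4/3 + (4 + P)/(3*(-1 + P)))
q((4 + 1)*l(6), B(-6, -5)) - 1*(-47440) = ((4 + 1)*((5/3)*6/(-1 + 6)) - 11) - 1*(-47440) = (5*((5/3)*6/5) - 11) + 47440 = (5*((5/3)*6*(⅕)) - 11) + 47440 = (5*2 - 11) + 47440 = (10 - 11) + 47440 = -1 + 47440 = 47439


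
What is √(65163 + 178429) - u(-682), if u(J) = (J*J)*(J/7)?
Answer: 317214568/7 + 2*√60898 ≈ 4.5317e+7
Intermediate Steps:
u(J) = J³/7 (u(J) = J²*(J*(⅐)) = J²*(J/7) = J³/7)
√(65163 + 178429) - u(-682) = √(65163 + 178429) - (-682)³/7 = √243592 - (-317214568)/7 = 2*√60898 - 1*(-317214568/7) = 2*√60898 + 317214568/7 = 317214568/7 + 2*√60898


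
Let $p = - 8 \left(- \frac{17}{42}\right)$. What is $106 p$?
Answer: $\frac{7208}{21} \approx 343.24$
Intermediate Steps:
$p = \frac{68}{21}$ ($p = - 8 \left(\left(-17\right) \frac{1}{42}\right) = \left(-8\right) \left(- \frac{17}{42}\right) = \frac{68}{21} \approx 3.2381$)
$106 p = 106 \cdot \frac{68}{21} = \frac{7208}{21}$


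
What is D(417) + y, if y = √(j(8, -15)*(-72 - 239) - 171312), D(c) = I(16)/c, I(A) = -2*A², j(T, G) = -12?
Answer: -512/417 + 42*I*√95 ≈ -1.2278 + 409.37*I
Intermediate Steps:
D(c) = -512/c (D(c) = (-2*16²)/c = (-2*256)/c = -512/c)
y = 42*I*√95 (y = √(-12*(-72 - 239) - 171312) = √(-12*(-311) - 171312) = √(3732 - 171312) = √(-167580) = 42*I*√95 ≈ 409.37*I)
D(417) + y = -512/417 + 42*I*√95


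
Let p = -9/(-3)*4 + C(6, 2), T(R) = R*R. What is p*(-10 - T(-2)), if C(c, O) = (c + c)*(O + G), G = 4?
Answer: -1176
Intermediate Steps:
C(c, O) = 2*c*(4 + O) (C(c, O) = (c + c)*(O + 4) = (2*c)*(4 + O) = 2*c*(4 + O))
T(R) = R²
p = 84 (p = -9/(-3)*4 + 2*6*(4 + 2) = -9*(-⅓)*4 + 2*6*6 = 3*4 + 72 = 12 + 72 = 84)
p*(-10 - T(-2)) = 84*(-10 - 1*(-2)²) = 84*(-10 - 1*4) = 84*(-10 - 4) = 84*(-14) = -1176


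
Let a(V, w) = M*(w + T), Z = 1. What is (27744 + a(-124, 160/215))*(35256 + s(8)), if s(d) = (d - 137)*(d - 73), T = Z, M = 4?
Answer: 52076456172/43 ≈ 1.2111e+9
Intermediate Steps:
T = 1
s(d) = (-137 + d)*(-73 + d)
a(V, w) = 4 + 4*w (a(V, w) = 4*(w + 1) = 4*(1 + w) = 4 + 4*w)
(27744 + a(-124, 160/215))*(35256 + s(8)) = (27744 + (4 + 4*(160/215)))*(35256 + (10001 + 8² - 210*8)) = (27744 + (4 + 4*(160*(1/215))))*(35256 + (10001 + 64 - 1680)) = (27744 + (4 + 4*(32/43)))*(35256 + 8385) = (27744 + (4 + 128/43))*43641 = (27744 + 300/43)*43641 = (1193292/43)*43641 = 52076456172/43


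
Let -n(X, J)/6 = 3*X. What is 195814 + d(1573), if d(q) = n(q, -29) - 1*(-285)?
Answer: 167785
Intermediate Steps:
n(X, J) = -18*X
d(q) = 285 - 18*q (d(q) = -18*q - 1*(-285) = -18*q + 285 = 285 - 18*q)
195814 + d(1573) = 195814 + (285 - 18*1573) = 195814 + (285 - 28314) = 195814 - 28029 = 167785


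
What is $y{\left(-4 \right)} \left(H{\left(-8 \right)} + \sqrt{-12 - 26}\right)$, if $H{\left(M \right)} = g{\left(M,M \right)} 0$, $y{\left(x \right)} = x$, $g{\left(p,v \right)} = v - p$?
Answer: $- 4 i \sqrt{38} \approx - 24.658 i$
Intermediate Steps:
$H{\left(M \right)} = 0$ ($H{\left(M \right)} = \left(M - M\right) 0 = 0 \cdot 0 = 0$)
$y{\left(-4 \right)} \left(H{\left(-8 \right)} + \sqrt{-12 - 26}\right) = - 4 \left(0 + \sqrt{-12 - 26}\right) = - 4 \left(0 + \sqrt{-38}\right) = - 4 \left(0 + i \sqrt{38}\right) = - 4 i \sqrt{38}$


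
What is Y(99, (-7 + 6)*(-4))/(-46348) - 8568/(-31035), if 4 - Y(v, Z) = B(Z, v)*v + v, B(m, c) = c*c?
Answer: 5085547909/239735030 ≈ 21.213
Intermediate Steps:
B(m, c) = c**2
Y(v, Z) = 4 - v - v**3 (Y(v, Z) = 4 - (v**2*v + v) = 4 - (v**3 + v) = 4 - (v + v**3) = 4 + (-v - v**3) = 4 - v - v**3)
Y(99, (-7 + 6)*(-4))/(-46348) - 8568/(-31035) = (4 - 1*99 - 1*99**3)/(-46348) - 8568/(-31035) = (4 - 99 - 1*970299)*(-1/46348) - 8568*(-1/31035) = (4 - 99 - 970299)*(-1/46348) + 2856/10345 = -970394*(-1/46348) + 2856/10345 = 485197/23174 + 2856/10345 = 5085547909/239735030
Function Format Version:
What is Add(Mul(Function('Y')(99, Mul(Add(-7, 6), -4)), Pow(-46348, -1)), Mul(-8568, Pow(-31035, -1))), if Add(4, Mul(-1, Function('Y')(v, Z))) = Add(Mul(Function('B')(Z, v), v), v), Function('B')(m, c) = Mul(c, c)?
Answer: Rational(5085547909, 239735030) ≈ 21.213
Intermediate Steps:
Function('B')(m, c) = Pow(c, 2)
Function('Y')(v, Z) = Add(4, Mul(-1, v), Mul(-1, Pow(v, 3))) (Function('Y')(v, Z) = Add(4, Mul(-1, Add(Mul(Pow(v, 2), v), v))) = Add(4, Mul(-1, Add(Pow(v, 3), v))) = Add(4, Mul(-1, Add(v, Pow(v, 3)))) = Add(4, Add(Mul(-1, v), Mul(-1, Pow(v, 3)))) = Add(4, Mul(-1, v), Mul(-1, Pow(v, 3))))
Add(Mul(Function('Y')(99, Mul(Add(-7, 6), -4)), Pow(-46348, -1)), Mul(-8568, Pow(-31035, -1))) = Add(Mul(Add(4, Mul(-1, 99), Mul(-1, Pow(99, 3))), Pow(-46348, -1)), Mul(-8568, Pow(-31035, -1))) = Add(Mul(Add(4, -99, Mul(-1, 970299)), Rational(-1, 46348)), Mul(-8568, Rational(-1, 31035))) = Add(Mul(Add(4, -99, -970299), Rational(-1, 46348)), Rational(2856, 10345)) = Add(Mul(-970394, Rational(-1, 46348)), Rational(2856, 10345)) = Add(Rational(485197, 23174), Rational(2856, 10345)) = Rational(5085547909, 239735030)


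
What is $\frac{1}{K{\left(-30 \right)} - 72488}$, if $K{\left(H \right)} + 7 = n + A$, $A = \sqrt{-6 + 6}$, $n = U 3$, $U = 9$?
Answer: $- \frac{1}{72468} \approx -1.3799 \cdot 10^{-5}$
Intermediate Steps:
$n = 27$ ($n = 9 \cdot 3 = 27$)
$A = 0$ ($A = \sqrt{0} = 0$)
$K{\left(H \right)} = 20$ ($K{\left(H \right)} = -7 + \left(27 + 0\right) = -7 + 27 = 20$)
$\frac{1}{K{\left(-30 \right)} - 72488} = \frac{1}{20 - 72488} = \frac{1}{-72468} = - \frac{1}{72468}$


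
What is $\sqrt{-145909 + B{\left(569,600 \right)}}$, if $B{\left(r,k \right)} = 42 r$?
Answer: $i \sqrt{122011} \approx 349.3 i$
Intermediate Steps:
$\sqrt{-145909 + B{\left(569,600 \right)}} = \sqrt{-145909 + 42 \cdot 569} = \sqrt{-145909 + 23898} = \sqrt{-122011} = i \sqrt{122011}$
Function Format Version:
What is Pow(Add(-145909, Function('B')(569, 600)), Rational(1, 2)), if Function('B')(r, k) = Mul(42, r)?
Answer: Mul(I, Pow(122011, Rational(1, 2))) ≈ Mul(349.30, I)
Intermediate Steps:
Pow(Add(-145909, Function('B')(569, 600)), Rational(1, 2)) = Pow(Add(-145909, Mul(42, 569)), Rational(1, 2)) = Pow(Add(-145909, 23898), Rational(1, 2)) = Pow(-122011, Rational(1, 2)) = Mul(I, Pow(122011, Rational(1, 2)))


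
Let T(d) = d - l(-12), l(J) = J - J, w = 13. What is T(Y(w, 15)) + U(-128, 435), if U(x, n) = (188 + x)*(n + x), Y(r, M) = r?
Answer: 18433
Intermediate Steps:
l(J) = 0
T(d) = d (T(d) = d - 1*0 = d + 0 = d)
T(Y(w, 15)) + U(-128, 435) = 13 + ((-128)**2 + 188*435 + 188*(-128) + 435*(-128)) = 13 + (16384 + 81780 - 24064 - 55680) = 13 + 18420 = 18433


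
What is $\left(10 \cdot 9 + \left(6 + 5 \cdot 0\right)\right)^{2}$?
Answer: $9216$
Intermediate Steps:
$\left(10 \cdot 9 + \left(6 + 5 \cdot 0\right)\right)^{2} = \left(90 + \left(6 + 0\right)\right)^{2} = \left(90 + 6\right)^{2} = 96^{2} = 9216$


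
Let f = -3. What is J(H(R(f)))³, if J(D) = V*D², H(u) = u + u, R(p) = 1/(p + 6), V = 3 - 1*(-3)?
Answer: 512/27 ≈ 18.963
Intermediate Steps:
V = 6 (V = 3 + 3 = 6)
R(p) = 1/(6 + p)
H(u) = 2*u
J(D) = 6*D²
J(H(R(f)))³ = (6*(2/(6 - 3))²)³ = (6*(2/3)²)³ = (6*(2*(⅓))²)³ = (6*(⅔)²)³ = (6*(4/9))³ = (8/3)³ = 512/27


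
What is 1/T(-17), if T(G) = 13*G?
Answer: -1/221 ≈ -0.0045249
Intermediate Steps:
1/T(-17) = 1/(13*(-17)) = 1/(-221) = -1/221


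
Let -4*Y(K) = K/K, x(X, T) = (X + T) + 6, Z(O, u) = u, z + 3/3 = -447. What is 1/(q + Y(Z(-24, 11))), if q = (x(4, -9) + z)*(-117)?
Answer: 4/209195 ≈ 1.9121e-5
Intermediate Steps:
z = -448 (z = -1 - 447 = -448)
x(X, T) = 6 + T + X (x(X, T) = (T + X) + 6 = 6 + T + X)
Y(K) = -¼ (Y(K) = -K/(4*K) = -¼*1 = -¼)
q = 52299 (q = ((6 - 9 + 4) - 448)*(-117) = (1 - 448)*(-117) = -447*(-117) = 52299)
1/(q + Y(Z(-24, 11))) = 1/(52299 - ¼) = 1/(209195/4) = 4/209195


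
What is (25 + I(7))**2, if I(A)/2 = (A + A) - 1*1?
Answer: 2601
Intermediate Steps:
I(A) = -2 + 4*A (I(A) = 2*((A + A) - 1*1) = 2*(2*A - 1) = 2*(-1 + 2*A) = -2 + 4*A)
(25 + I(7))**2 = (25 + (-2 + 4*7))**2 = (25 + (-2 + 28))**2 = (25 + 26)**2 = 51**2 = 2601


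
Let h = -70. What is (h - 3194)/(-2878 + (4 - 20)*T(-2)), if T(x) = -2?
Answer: 1632/1423 ≈ 1.1469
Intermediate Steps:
(h - 3194)/(-2878 + (4 - 20)*T(-2)) = (-70 - 3194)/(-2878 + (4 - 20)*(-2)) = -3264/(-2878 - 16*(-2)) = -3264/(-2878 + 32) = -3264/(-2846) = -3264*(-1/2846) = 1632/1423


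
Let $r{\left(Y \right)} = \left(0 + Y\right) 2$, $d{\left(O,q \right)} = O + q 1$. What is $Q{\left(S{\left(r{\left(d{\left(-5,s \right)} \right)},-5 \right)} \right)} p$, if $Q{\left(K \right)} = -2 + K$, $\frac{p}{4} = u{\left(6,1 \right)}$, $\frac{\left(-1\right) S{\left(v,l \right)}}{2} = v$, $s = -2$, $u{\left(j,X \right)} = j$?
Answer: $624$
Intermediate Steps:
$d{\left(O,q \right)} = O + q$
$r{\left(Y \right)} = 2 Y$ ($r{\left(Y \right)} = Y 2 = 2 Y$)
$S{\left(v,l \right)} = - 2 v$
$p = 24$ ($p = 4 \cdot 6 = 24$)
$Q{\left(S{\left(r{\left(d{\left(-5,s \right)} \right)},-5 \right)} \right)} p = \left(-2 - 2 \cdot 2 \left(-5 - 2\right)\right) 24 = \left(-2 - 2 \cdot 2 \left(-7\right)\right) 24 = \left(-2 - -28\right) 24 = \left(-2 + 28\right) 24 = 26 \cdot 24 = 624$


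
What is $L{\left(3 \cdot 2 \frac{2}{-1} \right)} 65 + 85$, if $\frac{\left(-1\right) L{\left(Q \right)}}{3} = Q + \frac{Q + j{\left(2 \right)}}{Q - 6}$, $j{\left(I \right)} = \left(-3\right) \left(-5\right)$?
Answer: $\frac{4915}{2} \approx 2457.5$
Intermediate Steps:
$j{\left(I \right)} = 15$
$L{\left(Q \right)} = - 3 Q - \frac{3 \left(15 + Q\right)}{-6 + Q}$ ($L{\left(Q \right)} = - 3 \left(Q + \frac{Q + 15}{Q - 6}\right) = - 3 \left(Q + \frac{15 + Q}{-6 + Q}\right) = - 3 Q - \frac{3 \left(15 + Q\right)}{-6 + Q}$)
$L{\left(3 \cdot 2 \frac{2}{-1} \right)} 65 + 85 = \frac{3 \left(-15 - \left(3 \cdot 2 \frac{2}{-1}\right)^{2} + 5 \cdot 3 \cdot 2 \frac{2}{-1}\right)}{-6 + 3 \cdot 2 \frac{2}{-1}} \cdot 65 + 85 = \frac{3 \left(-15 - \left(6 \cdot 2 \left(-1\right)\right)^{2} + 5 \cdot 6 \cdot 2 \left(-1\right)\right)}{-6 + 6 \cdot 2 \left(-1\right)} 65 + 85 = \frac{3 \left(-15 - \left(6 \left(-2\right)\right)^{2} + 5 \cdot 6 \left(-2\right)\right)}{-6 + 6 \left(-2\right)} 65 + 85 = \frac{3 \left(-15 - \left(-12\right)^{2} + 5 \left(-12\right)\right)}{-6 - 12} \cdot 65 + 85 = \frac{3 \left(-15 - 144 - 60\right)}{-18} \cdot 65 + 85 = 3 \left(- \frac{1}{18}\right) \left(-15 - 144 - 60\right) 65 + 85 = 3 \left(- \frac{1}{18}\right) \left(-219\right) 65 + 85 = \frac{73}{2} \cdot 65 + 85 = \frac{4745}{2} + 85 = \frac{4915}{2}$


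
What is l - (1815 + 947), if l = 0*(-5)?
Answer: -2762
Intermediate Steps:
l = 0
l - (1815 + 947) = 0 - (1815 + 947) = 0 - 1*2762 = 0 - 2762 = -2762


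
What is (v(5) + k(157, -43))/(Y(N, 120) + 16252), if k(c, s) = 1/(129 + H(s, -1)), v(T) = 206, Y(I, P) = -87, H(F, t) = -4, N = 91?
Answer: 25751/2020625 ≈ 0.012744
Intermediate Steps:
k(c, s) = 1/125 (k(c, s) = 1/(129 - 4) = 1/125)
(v(5) + k(157, -43))/(Y(N, 120) + 16252) = (206 + 1/125)/(-87 + 16252) = (25751/125)/16165 = (25751/125)*(1/16165) = 25751/2020625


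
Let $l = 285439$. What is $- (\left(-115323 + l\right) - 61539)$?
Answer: $-108577$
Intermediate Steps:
$- (\left(-115323 + l\right) - 61539) = - (\left(-115323 + 285439\right) - 61539) = - (170116 - 61539) = \left(-1\right) 108577 = -108577$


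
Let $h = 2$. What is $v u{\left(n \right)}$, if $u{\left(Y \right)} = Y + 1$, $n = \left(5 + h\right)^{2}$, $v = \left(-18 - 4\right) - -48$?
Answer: $1300$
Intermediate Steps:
$v = 26$ ($v = \left(-18 - 4\right) + 48 = -22 + 48 = 26$)
$n = 49$ ($n = \left(5 + 2\right)^{2} = 7^{2} = 49$)
$u{\left(Y \right)} = 1 + Y$
$v u{\left(n \right)} = 26 \left(1 + 49\right) = 26 \cdot 50 = 1300$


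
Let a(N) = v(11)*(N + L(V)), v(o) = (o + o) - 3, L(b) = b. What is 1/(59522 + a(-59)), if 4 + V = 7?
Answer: 1/58458 ≈ 1.7106e-5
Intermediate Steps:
V = 3 (V = -4 + 7 = 3)
v(o) = -3 + 2*o (v(o) = 2*o - 3 = -3 + 2*o)
a(N) = 57 + 19*N (a(N) = (-3 + 2*11)*(N + 3) = (-3 + 22)*(3 + N) = 19*(3 + N) = 57 + 19*N)
1/(59522 + a(-59)) = 1/(59522 + (57 + 19*(-59))) = 1/(59522 + (57 - 1121)) = 1/(59522 - 1064) = 1/58458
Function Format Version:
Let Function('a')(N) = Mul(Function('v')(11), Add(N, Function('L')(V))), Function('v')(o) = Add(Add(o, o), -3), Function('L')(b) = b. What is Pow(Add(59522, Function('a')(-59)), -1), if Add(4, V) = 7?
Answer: Rational(1, 58458) ≈ 1.7106e-5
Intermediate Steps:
V = 3 (V = Add(-4, 7) = 3)
Function('v')(o) = Add(-3, Mul(2, o)) (Function('v')(o) = Add(Mul(2, o), -3) = Add(-3, Mul(2, o)))
Function('a')(N) = Add(57, Mul(19, N)) (Function('a')(N) = Mul(Add(-3, Mul(2, 11)), Add(N, 3)) = Mul(Add(-3, 22), Add(3, N)) = Mul(19, Add(3, N)) = Add(57, Mul(19, N)))
Pow(Add(59522, Function('a')(-59)), -1) = Pow(Add(59522, Add(57, Mul(19, -59))), -1) = Pow(Add(59522, Add(57, -1121)), -1) = Pow(Add(59522, -1064), -1) = Pow(58458, -1) = Rational(1, 58458)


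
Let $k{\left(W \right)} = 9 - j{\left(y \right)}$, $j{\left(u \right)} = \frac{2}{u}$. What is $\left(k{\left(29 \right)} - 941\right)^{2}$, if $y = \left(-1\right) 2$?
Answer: $866761$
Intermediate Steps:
$y = -2$
$k{\left(W \right)} = 10$ ($k{\left(W \right)} = 9 - \frac{2}{-2} = 9 - 2 \left(- \frac{1}{2}\right) = 9 - -1 = 9 + 1 = 10$)
$\left(k{\left(29 \right)} - 941\right)^{2} = \left(10 - 941\right)^{2} = \left(-931\right)^{2} = 866761$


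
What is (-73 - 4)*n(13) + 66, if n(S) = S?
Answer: -935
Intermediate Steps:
(-73 - 4)*n(13) + 66 = (-73 - 4)*13 + 66 = -77*13 + 66 = -1001 + 66 = -935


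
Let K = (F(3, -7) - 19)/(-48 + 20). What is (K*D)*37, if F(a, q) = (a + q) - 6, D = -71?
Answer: -76183/28 ≈ -2720.8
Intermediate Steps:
F(a, q) = -6 + a + q
K = 29/28 (K = ((-6 + 3 - 7) - 19)/(-48 + 20) = (-10 - 19)/(-28) = -29*(-1/28) = 29/28 ≈ 1.0357)
(K*D)*37 = ((29/28)*(-71))*37 = -2059/28*37 = -76183/28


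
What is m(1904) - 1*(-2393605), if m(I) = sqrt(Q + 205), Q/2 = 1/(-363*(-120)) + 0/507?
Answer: 2393605 + sqrt(22324505)/330 ≈ 2.3936e+6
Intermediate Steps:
Q = 1/21780 (Q = 2*(1/(-363*(-120)) + 0/507) = 2*(-1/363*(-1/120) + 0*(1/507)) = 2*(1/43560 + 0) = 2*(1/43560) = 1/21780 ≈ 4.5914e-5)
m(I) = sqrt(22324505)/330 (m(I) = sqrt(1/21780 + 205) = sqrt(4464901/21780) = sqrt(22324505)/330)
m(1904) - 1*(-2393605) = sqrt(22324505)/330 - 1*(-2393605) = sqrt(22324505)/330 + 2393605 = 2393605 + sqrt(22324505)/330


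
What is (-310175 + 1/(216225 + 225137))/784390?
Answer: -136899458349/346199939180 ≈ -0.39543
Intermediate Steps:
(-310175 + 1/(216225 + 225137))/784390 = (-310175 + 1/441362)*(1/784390) = -136899458349/441362*1/784390 = -136899458349/346199939180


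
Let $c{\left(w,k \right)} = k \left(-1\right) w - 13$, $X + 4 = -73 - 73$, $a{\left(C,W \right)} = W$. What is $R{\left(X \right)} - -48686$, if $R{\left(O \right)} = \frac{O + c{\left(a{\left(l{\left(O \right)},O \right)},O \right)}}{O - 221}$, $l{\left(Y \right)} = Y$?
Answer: $\frac{18085169}{371} \approx 48747.0$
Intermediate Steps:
$X = -150$ ($X = -4 - 146 = -150$)
$c{\left(w,k \right)} = -13 - k w$ ($c{\left(w,k \right)} = - k w - 13 = -13 - k w$)
$R{\left(O \right)} = \frac{-13 + O - O^{2}}{-221 + O}$ ($R{\left(O \right)} = \frac{O - \left(13 + O O\right)}{O - 221} = \frac{O - \left(13 + O^{2}\right)}{-221 + O} = \frac{-13 + O - O^{2}}{-221 + O}$)
$R{\left(X \right)} - -48686 = \frac{-13 - 150 - \left(-150\right)^{2}}{-221 - 150} - -48686 = \frac{-13 - 150 - 22500}{-371} + 48686 = - \frac{-13 - 150 - 22500}{371} + 48686 = \left(- \frac{1}{371}\right) \left(-22663\right) + 48686 = \frac{22663}{371} + 48686 = \frac{18085169}{371}$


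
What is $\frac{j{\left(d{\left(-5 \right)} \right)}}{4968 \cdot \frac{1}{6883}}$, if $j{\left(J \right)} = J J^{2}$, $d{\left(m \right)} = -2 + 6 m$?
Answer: $- \frac{28192768}{621} \approx -45399.0$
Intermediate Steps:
$j{\left(J \right)} = J^{3}$
$\frac{j{\left(d{\left(-5 \right)} \right)}}{4968 \cdot \frac{1}{6883}} = \frac{\left(-2 + 6 \left(-5\right)\right)^{3}}{4968 \cdot \frac{1}{6883}} = \frac{\left(-2 - 30\right)^{3}}{4968 \cdot \frac{1}{6883}} = \frac{\left(-32\right)^{3}}{\frac{4968}{6883}} = \left(-32768\right) \frac{6883}{4968} = - \frac{28192768}{621}$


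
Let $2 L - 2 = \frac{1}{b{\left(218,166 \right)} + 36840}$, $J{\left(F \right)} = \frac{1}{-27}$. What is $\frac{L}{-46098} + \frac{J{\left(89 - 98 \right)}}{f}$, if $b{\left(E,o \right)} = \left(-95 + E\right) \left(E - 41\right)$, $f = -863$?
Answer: $\frac{32991193}{1554464296476} \approx 2.1224 \cdot 10^{-5}$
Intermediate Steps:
$b{\left(E,o \right)} = \left(-95 + E\right) \left(-41 + E\right)$
$J{\left(F \right)} = - \frac{1}{27}$
$L = \frac{117223}{117222}$ ($L = 1 + \frac{1}{2 \left(\left(3895 + 218^{2} - 29648\right) + 36840\right)} = 1 + \frac{1}{2 \left(\left(3895 + 47524 - 29648\right) + 36840\right)} = 1 + \frac{1}{2 \left(21771 + 36840\right)} = 1 + \frac{1}{2 \cdot 58611} = 1 + \frac{1}{2} \cdot \frac{1}{58611} = 1 + \frac{1}{117222} = \frac{117223}{117222} \approx 1.0$)
$\frac{L}{-46098} + \frac{J{\left(89 - 98 \right)}}{f} = \frac{117223}{117222 \left(-46098\right)} - \frac{1}{27 \left(-863\right)} = \frac{117223}{117222} \left(- \frac{1}{46098}\right) - - \frac{1}{23301} = - \frac{117223}{5403699756} + \frac{1}{23301} = \frac{32991193}{1554464296476}$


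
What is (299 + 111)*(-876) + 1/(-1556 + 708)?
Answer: -304567681/848 ≈ -3.5916e+5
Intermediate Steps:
(299 + 111)*(-876) + 1/(-1556 + 708) = 410*(-876) + 1/(-848) = -359160 - 1/848 = -304567681/848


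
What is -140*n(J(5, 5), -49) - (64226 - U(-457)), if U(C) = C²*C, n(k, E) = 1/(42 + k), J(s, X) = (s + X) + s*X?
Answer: -1050590429/11 ≈ -9.5508e+7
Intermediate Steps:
J(s, X) = X + s + X*s (J(s, X) = (X + s) + X*s = X + s + X*s)
U(C) = C³
-140*n(J(5, 5), -49) - (64226 - U(-457)) = -140/(42 + (5 + 5 + 5*5)) - (64226 - 1*(-457)³) = -140/(42 + (5 + 5 + 25)) - (64226 - 1*(-95443993)) = -140/(42 + 35) - (64226 + 95443993) = -140/77 - 1*95508219 = -140*1/77 - 95508219 = -20/11 - 95508219 = -1050590429/11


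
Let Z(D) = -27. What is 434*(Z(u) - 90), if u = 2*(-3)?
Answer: -50778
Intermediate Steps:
u = -6
434*(Z(u) - 90) = 434*(-27 - 90) = 434*(-117) = -50778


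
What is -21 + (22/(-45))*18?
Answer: -149/5 ≈ -29.800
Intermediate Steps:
-21 + (22/(-45))*18 = -21 + (22*(-1/45))*18 = -21 - 22/45*18 = -21 - 44/5 = -149/5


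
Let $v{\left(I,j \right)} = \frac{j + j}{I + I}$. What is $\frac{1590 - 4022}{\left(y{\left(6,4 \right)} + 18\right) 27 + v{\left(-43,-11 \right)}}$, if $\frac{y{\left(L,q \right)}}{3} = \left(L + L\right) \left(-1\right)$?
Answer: $\frac{104576}{20887} \approx 5.0068$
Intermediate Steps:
$v{\left(I,j \right)} = \frac{j}{I}$ ($v{\left(I,j \right)} = \frac{2 j}{2 I} = 2 j \frac{1}{2 I} = \frac{j}{I}$)
$y{\left(L,q \right)} = - 6 L$ ($y{\left(L,q \right)} = 3 \left(L + L\right) \left(-1\right) = 3 \cdot 2 L \left(-1\right) = 3 \left(- 2 L\right) = - 6 L$)
$\frac{1590 - 4022}{\left(y{\left(6,4 \right)} + 18\right) 27 + v{\left(-43,-11 \right)}} = \frac{1590 - 4022}{\left(\left(-6\right) 6 + 18\right) 27 - \frac{11}{-43}} = - \frac{2432}{\left(-36 + 18\right) 27 - - \frac{11}{43}} = - \frac{2432}{\left(-18\right) 27 + \frac{11}{43}} = - \frac{2432}{-486 + \frac{11}{43}} = - \frac{2432}{- \frac{20887}{43}} = \left(-2432\right) \left(- \frac{43}{20887}\right) = \frac{104576}{20887}$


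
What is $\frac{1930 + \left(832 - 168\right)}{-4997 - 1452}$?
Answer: $- \frac{2594}{6449} \approx -0.40223$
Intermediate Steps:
$\frac{1930 + \left(832 - 168\right)}{-4997 - 1452} = \frac{1930 + 664}{-6449} = 2594 \left(- \frac{1}{6449}\right) = - \frac{2594}{6449}$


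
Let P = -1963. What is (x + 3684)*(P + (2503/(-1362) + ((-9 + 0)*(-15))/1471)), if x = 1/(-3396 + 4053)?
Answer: -9527552623870441/1316300814 ≈ -7.2381e+6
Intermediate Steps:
x = 1/657 ≈ 0.0015221
(x + 3684)*(P + (2503/(-1362) + ((-9 + 0)*(-15))/1471)) = (1/657 + 3684)*(-1963 + (2503/(-1362) + ((-9 + 0)*(-15))/1471)) = 2420389*(-1963 + (2503*(-1/1362) - 9*(-15)*(1/1471)))/657 = 2420389*(-1963 + (-2503/1362 + 135*(1/1471)))/657 = 2420389*(-1963 + (-2503/1362 + 135/1471))/657 = 2420389*(-1963 - 3498043/2003502)/657 = (2420389/657)*(-3936372469/2003502) = -9527552623870441/1316300814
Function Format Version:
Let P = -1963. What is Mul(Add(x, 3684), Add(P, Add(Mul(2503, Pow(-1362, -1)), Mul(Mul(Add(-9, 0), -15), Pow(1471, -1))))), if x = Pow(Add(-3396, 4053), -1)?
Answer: Rational(-9527552623870441, 1316300814) ≈ -7.2381e+6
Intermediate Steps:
x = Rational(1, 657) (x = Pow(657, -1) = Rational(1, 657) ≈ 0.0015221)
Mul(Add(x, 3684), Add(P, Add(Mul(2503, Pow(-1362, -1)), Mul(Mul(Add(-9, 0), -15), Pow(1471, -1))))) = Mul(Add(Rational(1, 657), 3684), Add(-1963, Add(Mul(2503, Pow(-1362, -1)), Mul(Mul(Add(-9, 0), -15), Pow(1471, -1))))) = Mul(Rational(2420389, 657), Add(-1963, Add(Mul(2503, Rational(-1, 1362)), Mul(Mul(-9, -15), Rational(1, 1471))))) = Mul(Rational(2420389, 657), Add(-1963, Add(Rational(-2503, 1362), Mul(135, Rational(1, 1471))))) = Mul(Rational(2420389, 657), Add(-1963, Add(Rational(-2503, 1362), Rational(135, 1471)))) = Mul(Rational(2420389, 657), Add(-1963, Rational(-3498043, 2003502))) = Mul(Rational(2420389, 657), Rational(-3936372469, 2003502)) = Rational(-9527552623870441, 1316300814)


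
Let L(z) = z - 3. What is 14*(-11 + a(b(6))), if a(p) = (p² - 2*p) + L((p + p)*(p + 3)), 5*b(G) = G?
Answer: -1708/25 ≈ -68.320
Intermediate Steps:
b(G) = G/5
L(z) = -3 + z
a(p) = -3 + p² - 2*p + 2*p*(3 + p) (a(p) = (p² - 2*p) + (-3 + (p + p)*(p + 3)) = (p² - 2*p) + (-3 + (2*p)*(3 + p)) = (p² - 2*p) + (-3 + 2*p*(3 + p)) = -3 + p² - 2*p + 2*p*(3 + p))
14*(-11 + a(b(6))) = 14*(-11 + (-3 + 3*((⅕)*6)² + 4*((⅕)*6))) = 14*(-11 + (-3 + 3*(6/5)² + 4*(6/5))) = 14*(-11 + (-3 + 3*(36/25) + 24/5)) = 14*(-11 + (-3 + 108/25 + 24/5)) = 14*(-11 + 153/25) = 14*(-122/25) = -1708/25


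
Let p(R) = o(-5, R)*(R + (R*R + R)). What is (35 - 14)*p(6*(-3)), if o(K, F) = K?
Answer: -30240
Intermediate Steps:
p(R) = -10*R - 5*R**2 (p(R) = -5*(R + (R*R + R)) = -5*(R + (R**2 + R)) = -5*(R + (R + R**2)) = -5*(R**2 + 2*R) = -10*R - 5*R**2)
(35 - 14)*p(6*(-3)) = (35 - 14)*(-5*6*(-3)*(2 + 6*(-3))) = 21*(-5*(-18)*(2 - 18)) = 21*(-5*(-18)*(-16)) = 21*(-1440) = -30240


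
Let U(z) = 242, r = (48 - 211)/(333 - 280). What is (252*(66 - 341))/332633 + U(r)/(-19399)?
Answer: -10713142/48516899 ≈ -0.22081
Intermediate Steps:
r = -163/53 ≈ -3.0755
(252*(66 - 341))/332633 + U(r)/(-19399) = (252*(66 - 341))/332633 + 242/(-19399) = (252*(-275))*(1/332633) + 242*(-1/19399) = -69300*1/332633 - 242/19399 = -9900/47519 - 242/19399 = -10713142/48516899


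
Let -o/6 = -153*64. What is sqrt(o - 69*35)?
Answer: sqrt(56337) ≈ 237.35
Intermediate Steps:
o = 58752 (o = -(-918)*64 = -6*(-9792) = 58752)
sqrt(o - 69*35) = sqrt(58752 - 69*35) = sqrt(58752 - 2415) = sqrt(56337)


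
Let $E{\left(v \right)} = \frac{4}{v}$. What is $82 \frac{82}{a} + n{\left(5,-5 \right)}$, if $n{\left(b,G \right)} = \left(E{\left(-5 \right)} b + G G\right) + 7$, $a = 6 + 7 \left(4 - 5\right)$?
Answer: $-6696$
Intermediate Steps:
$a = -1$ ($a = 6 + 7 \left(-1\right) = 6 - 7 = -1$)
$n{\left(b,G \right)} = 7 + G^{2} - \frac{4 b}{5}$ ($n{\left(b,G \right)} = \left(\frac{4}{-5} b + G G\right) + 7 = \left(4 \left(- \frac{1}{5}\right) b + G^{2}\right) + 7 = \left(- \frac{4 b}{5} + G^{2}\right) + 7 = \left(G^{2} - \frac{4 b}{5}\right) + 7 = 7 + G^{2} - \frac{4 b}{5}$)
$82 \frac{82}{a} + n{\left(5,-5 \right)} = 82 \frac{82}{-1} + \left(7 + \left(-5\right)^{2} - 4\right) = 82 \cdot 82 \left(-1\right) + \left(7 + 25 - 4\right) = 82 \left(-82\right) + 28 = -6724 + 28 = -6696$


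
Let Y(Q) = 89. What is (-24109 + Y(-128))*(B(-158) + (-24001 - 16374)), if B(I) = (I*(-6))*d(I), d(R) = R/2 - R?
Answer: -829098340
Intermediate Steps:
d(R) = -R/2 (d(R) = R*(1/2) - R = R/2 - R = -R/2)
B(I) = 3*I**2 (B(I) = (I*(-6))*(-I/2) = (-6*I)*(-I/2) = 3*I**2)
(-24109 + Y(-128))*(B(-158) + (-24001 - 16374)) = (-24109 + 89)*(3*(-158)**2 + (-24001 - 16374)) = -24020*(3*24964 - 40375) = -24020*(74892 - 40375) = -24020*34517 = -829098340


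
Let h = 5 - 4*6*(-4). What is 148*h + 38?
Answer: 14986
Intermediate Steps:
h = 101 (h = 5 - 24*(-4) = 5 - 1*(-96) = 5 + 96 = 101)
148*h + 38 = 148*101 + 38 = 14948 + 38 = 14986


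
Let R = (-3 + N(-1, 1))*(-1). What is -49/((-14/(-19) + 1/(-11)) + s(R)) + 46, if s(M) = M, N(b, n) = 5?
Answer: 23259/283 ≈ 82.187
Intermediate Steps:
R = -2 (R = (-3 + 5)*(-1) = 2*(-1) = -2)
-49/((-14/(-19) + 1/(-11)) + s(R)) + 46 = -49/((-14/(-19) + 1/(-11)) - 2) + 46 = -49/((-14*(-1/19) + 1*(-1/11)) - 2) + 46 = -49/((14/19 - 1/11) - 2) + 46 = -49/(135/209 - 2) + 46 = -49/(-283/209) + 46 = -49*(-209/283) + 46 = 10241/283 + 46 = 23259/283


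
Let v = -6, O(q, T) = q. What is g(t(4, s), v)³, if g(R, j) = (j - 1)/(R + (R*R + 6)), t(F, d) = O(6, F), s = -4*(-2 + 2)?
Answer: -343/110592 ≈ -0.0031015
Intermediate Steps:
s = 0 (s = -4*0 = 0)
t(F, d) = 6
g(R, j) = (-1 + j)/(6 + R + R²) (g(R, j) = (-1 + j)/(R + (R² + 6)) = (-1 + j)/(R + (6 + R²)) = (-1 + j)/(6 + R + R²))
g(t(4, s), v)³ = ((-1 - 6)/(6 + 6 + 6²))³ = (-7/(6 + 6 + 36))³ = (-7/48)³ = -343/110592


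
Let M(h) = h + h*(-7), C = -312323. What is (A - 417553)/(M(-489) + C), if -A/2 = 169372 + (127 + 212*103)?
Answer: 800223/309389 ≈ 2.5865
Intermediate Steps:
M(h) = -6*h (M(h) = h - 7*h = -6*h)
A = -382670 (A = -2*(169372 + (127 + 212*103)) = -2*(169372 + (127 + 21836)) = -2*(169372 + 21963) = -2*191335 = -382670)
(A - 417553)/(M(-489) + C) = (-382670 - 417553)/(-6*(-489) - 312323) = -800223/(2934 - 312323) = -800223/(-309389) = -800223*(-1/309389) = 800223/309389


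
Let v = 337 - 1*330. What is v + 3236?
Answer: 3243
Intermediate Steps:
v = 7 (v = 337 - 330 = 7)
v + 3236 = 7 + 3236 = 3243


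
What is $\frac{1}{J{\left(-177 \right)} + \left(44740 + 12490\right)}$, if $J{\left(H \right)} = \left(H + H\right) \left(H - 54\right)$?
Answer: $\frac{1}{139004} \approx 7.194 \cdot 10^{-6}$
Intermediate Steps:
$J{\left(H \right)} = 2 H \left(-54 + H\right)$
$\frac{1}{J{\left(-177 \right)} + \left(44740 + 12490\right)} = \frac{1}{2 \left(-177\right) \left(-54 - 177\right) + \left(44740 + 12490\right)} = \frac{1}{2 \left(-177\right) \left(-231\right) + 57230} = \frac{1}{81774 + 57230} = \frac{1}{139004}$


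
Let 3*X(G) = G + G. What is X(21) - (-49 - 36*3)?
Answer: 171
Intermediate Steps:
X(G) = 2*G/3 (X(G) = (G + G)/3 = (2*G)/3 = 2*G/3)
X(21) - (-49 - 36*3) = (⅔)*21 - (-49 - 36*3) = 14 - (-49 - 108) = 14 - 1*(-157) = 14 + 157 = 171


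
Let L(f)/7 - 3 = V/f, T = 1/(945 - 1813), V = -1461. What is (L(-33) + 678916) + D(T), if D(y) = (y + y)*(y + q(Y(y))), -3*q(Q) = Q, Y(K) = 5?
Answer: 8444055281149/12431496 ≈ 6.7925e+5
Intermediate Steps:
q(Q) = -Q/3
T = -1/868 (T = 1/(-868) = -1/868 ≈ -0.0011521)
L(f) = 21 - 10227/f (L(f) = 21 + 7*(-1461/f) = 21 - 10227/f)
D(y) = 2*y*(-5/3 + y) (D(y) = (y + y)*(y - ⅓*5) = (2*y)*(y - 5/3) = (2*y)*(-5/3 + y) = 2*y*(-5/3 + y))
(L(-33) + 678916) + D(T) = ((21 - 10227/(-33)) + 678916) + (⅔)*(-1/868)*(-5 + 3*(-1/868)) = ((21 - 10227*(-1/33)) + 678916) + (⅔)*(-1/868)*(-5 - 3/868) = ((21 + 3409/11) + 678916) + (⅔)*(-1/868)*(-4343/868) = (3640/11 + 678916) + 4343/1130136 = 7471716/11 + 4343/1130136 = 8444055281149/12431496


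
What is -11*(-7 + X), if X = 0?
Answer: 77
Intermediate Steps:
-11*(-7 + X) = -11*(-7 + 0) = -11*(-7) = 77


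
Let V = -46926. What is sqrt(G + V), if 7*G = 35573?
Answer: I*sqrt(2050363)/7 ≈ 204.56*I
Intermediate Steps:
G = 35573/7 (G = (1/7)*35573 = 35573/7 ≈ 5081.9)
sqrt(G + V) = sqrt(35573/7 - 46926) = sqrt(-292909/7) = I*sqrt(2050363)/7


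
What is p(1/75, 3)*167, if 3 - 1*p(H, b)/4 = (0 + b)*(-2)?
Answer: 6012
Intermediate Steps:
p(H, b) = 12 + 8*b (p(H, b) = 12 - 4*(0 + b)*(-2) = 12 - 4*b*(-2) = 12 - (-8)*b = 12 + 8*b)
p(1/75, 3)*167 = (12 + 8*3)*167 = (12 + 24)*167 = 36*167 = 6012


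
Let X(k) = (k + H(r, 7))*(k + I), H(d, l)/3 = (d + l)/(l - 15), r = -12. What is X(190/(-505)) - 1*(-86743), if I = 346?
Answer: 1780299083/20402 ≈ 87261.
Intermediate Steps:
H(d, l) = 3*(d + l)/(-15 + l) (H(d, l) = 3*((d + l)/(l - 15)) = 3*((d + l)/(-15 + l)) = 3*(d + l)/(-15 + l))
X(k) = (346 + k)*(15/8 + k) (X(k) = (k + 3*(-12 + 7)/(-15 + 7))*(k + 346) = (k + 3*(-5)/(-8))*(346 + k) = (k + 3*(-⅛)*(-5))*(346 + k) = (k + 15/8)*(346 + k) = (15/8 + k)*(346 + k) = (346 + k)*(15/8 + k))
X(190/(-505)) - 1*(-86743) = (2595/4 + (190/(-505))² + 2783*(190/(-505))/8) - 1*(-86743) = (2595/4 + (190*(-1/505))² + 2783*(190*(-1/505))/8) + 86743 = (2595/4 + (-38/101)² + (2783/8)*(-38/101)) + 86743 = (2595/4 + 1444/10201 - 52877/404) + 86743 = 10568397/20402 + 86743 = 1780299083/20402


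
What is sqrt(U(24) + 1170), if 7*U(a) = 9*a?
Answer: 3*sqrt(6538)/7 ≈ 34.653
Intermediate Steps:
U(a) = 9*a/7 (U(a) = (9*a)/7 = 9*a/7)
sqrt(U(24) + 1170) = sqrt((9/7)*24 + 1170) = sqrt(216/7 + 1170) = sqrt(8406/7) = 3*sqrt(6538)/7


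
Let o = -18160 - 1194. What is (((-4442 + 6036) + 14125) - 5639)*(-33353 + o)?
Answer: -531286560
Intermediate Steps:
o = -19354
(((-4442 + 6036) + 14125) - 5639)*(-33353 + o) = (((-4442 + 6036) + 14125) - 5639)*(-33353 - 19354) = ((1594 + 14125) - 5639)*(-52707) = (15719 - 5639)*(-52707) = 10080*(-52707) = -531286560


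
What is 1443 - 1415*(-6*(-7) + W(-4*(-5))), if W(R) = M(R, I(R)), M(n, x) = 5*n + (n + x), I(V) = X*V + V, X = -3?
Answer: -171187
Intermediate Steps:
I(V) = -2*V (I(V) = -3*V + V = -2*V)
M(n, x) = x + 6*n
W(R) = 4*R (W(R) = -2*R + 6*R = 4*R)
1443 - 1415*(-6*(-7) + W(-4*(-5))) = 1443 - 1415*(-6*(-7) + 4*(-4*(-5))) = 1443 - 1415*(42 + 4*20) = 1443 - 1415*(42 + 80) = 1443 - 1415*122 = 1443 - 172630 = -171187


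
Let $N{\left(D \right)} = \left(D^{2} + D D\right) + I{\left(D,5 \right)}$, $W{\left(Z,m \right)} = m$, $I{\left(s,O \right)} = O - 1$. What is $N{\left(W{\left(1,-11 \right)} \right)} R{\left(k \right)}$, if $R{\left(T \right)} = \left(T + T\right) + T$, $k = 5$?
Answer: $3690$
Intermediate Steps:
$I{\left(s,O \right)} = -1 + O$ ($I{\left(s,O \right)} = O - 1 = -1 + O$)
$R{\left(T \right)} = 3 T$ ($R{\left(T \right)} = 2 T + T = 3 T$)
$N{\left(D \right)} = 4 + 2 D^{2}$ ($N{\left(D \right)} = \left(D^{2} + D D\right) + \left(-1 + 5\right) = \left(D^{2} + D^{2}\right) + 4 = 2 D^{2} + 4 = 4 + 2 D^{2}$)
$N{\left(W{\left(1,-11 \right)} \right)} R{\left(k \right)} = \left(4 + 2 \left(-11\right)^{2}\right) 3 \cdot 5 = \left(4 + 2 \cdot 121\right) 15 = \left(4 + 242\right) 15 = 246 \cdot 15 = 3690$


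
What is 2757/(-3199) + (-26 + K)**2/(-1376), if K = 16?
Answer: -1028383/1100456 ≈ -0.93451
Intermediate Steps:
2757/(-3199) + (-26 + K)**2/(-1376) = 2757/(-3199) + (-26 + 16)**2/(-1376) = 2757*(-1/3199) + (-10)**2*(-1/1376) = -2757/3199 + 100*(-1/1376) = -2757/3199 - 25/344 = -1028383/1100456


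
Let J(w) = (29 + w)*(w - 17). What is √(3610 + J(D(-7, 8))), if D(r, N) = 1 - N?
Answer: √3082 ≈ 55.516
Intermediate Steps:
J(w) = (-17 + w)*(29 + w) (J(w) = (29 + w)*(-17 + w) = (-17 + w)*(29 + w))
√(3610 + J(D(-7, 8))) = √(3610 + (-493 + (1 - 1*8)² + 12*(1 - 1*8))) = √(3610 + (-493 + (1 - 8)² + 12*(1 - 8))) = √(3610 + (-493 + (-7)² + 12*(-7))) = √(3610 + (-493 + 49 - 84)) = √(3610 - 528) = √3082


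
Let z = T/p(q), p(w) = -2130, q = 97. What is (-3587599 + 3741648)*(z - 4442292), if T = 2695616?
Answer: -729019760402612/1065 ≈ -6.8453e+11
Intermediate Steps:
z = -1347808/1065 (z = 2695616/(-2130) = 2695616*(-1/2130) = -1347808/1065 ≈ -1265.5)
(-3587599 + 3741648)*(z - 4442292) = (-3587599 + 3741648)*(-1347808/1065 - 4442292) = 154049*(-4732388788/1065) = -729019760402612/1065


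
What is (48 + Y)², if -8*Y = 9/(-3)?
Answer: 149769/64 ≈ 2340.1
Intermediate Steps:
Y = 3/8 (Y = -9/(8*(-3)) = -9*(-1)/(8*3) = -⅛*(-3) = 3/8 ≈ 0.37500)
(48 + Y)² = (48 + 3/8)² = (387/8)² = 149769/64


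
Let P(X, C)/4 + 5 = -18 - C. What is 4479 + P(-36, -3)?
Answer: 4399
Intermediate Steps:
P(X, C) = -92 - 4*C (P(X, C) = -20 + 4*(-18 - C) = -20 + (-72 - 4*C) = -92 - 4*C)
4479 + P(-36, -3) = 4479 + (-92 - 4*(-3)) = 4479 + (-92 + 12) = 4479 - 80 = 4399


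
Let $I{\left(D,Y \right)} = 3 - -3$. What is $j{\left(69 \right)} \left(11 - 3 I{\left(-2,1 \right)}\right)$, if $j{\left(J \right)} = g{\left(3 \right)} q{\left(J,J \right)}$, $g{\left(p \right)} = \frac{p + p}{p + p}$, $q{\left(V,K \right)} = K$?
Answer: $-483$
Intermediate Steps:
$I{\left(D,Y \right)} = 6$ ($I{\left(D,Y \right)} = 3 + 3 = 6$)
$g{\left(p \right)} = 1$ ($g{\left(p \right)} = \frac{2 p}{2 p} = 2 p \frac{1}{2 p} = 1$)
$j{\left(J \right)} = J$ ($j{\left(J \right)} = 1 J = J$)
$j{\left(69 \right)} \left(11 - 3 I{\left(-2,1 \right)}\right) = 69 \left(11 - 18\right) = 69 \left(-7\right) = -483$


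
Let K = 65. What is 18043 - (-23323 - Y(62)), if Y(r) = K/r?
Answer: 2564757/62 ≈ 41367.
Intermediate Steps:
Y(r) = 65/r
18043 - (-23323 - Y(62)) = 18043 - (-23323 - 65/62) = 18043 - 1*(-1446091/62) = 18043 + 1446091/62 = 2564757/62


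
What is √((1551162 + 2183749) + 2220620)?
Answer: √5955531 ≈ 2440.4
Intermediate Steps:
√((1551162 + 2183749) + 2220620) = √(3734911 + 2220620) = √5955531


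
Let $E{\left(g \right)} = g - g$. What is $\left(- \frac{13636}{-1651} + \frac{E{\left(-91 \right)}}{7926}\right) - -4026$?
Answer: $\frac{6660562}{1651} \approx 4034.3$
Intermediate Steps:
$E{\left(g \right)} = 0$
$\left(- \frac{13636}{-1651} + \frac{E{\left(-91 \right)}}{7926}\right) - -4026 = \left(- \frac{13636}{-1651} + \frac{0}{7926}\right) - -4026 = \left(\left(-13636\right) \left(- \frac{1}{1651}\right) + 0 \cdot \frac{1}{7926}\right) + 4026 = \left(\frac{13636}{1651} + 0\right) + 4026 = \frac{13636}{1651} + 4026 = \frac{6660562}{1651}$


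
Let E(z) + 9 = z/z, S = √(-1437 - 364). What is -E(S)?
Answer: 8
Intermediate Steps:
S = I*√1801 (S = √(-1801) = I*√1801 ≈ 42.438*I)
E(z) = -8 (E(z) = -9 + z/z = -9 + 1 = -8)
-E(S) = -1*(-8) = 8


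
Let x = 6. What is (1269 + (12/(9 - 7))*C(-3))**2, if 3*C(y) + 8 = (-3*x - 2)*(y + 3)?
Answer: 1570009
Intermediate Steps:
C(y) = -68/3 - 20*y/3 (C(y) = -8/3 + ((-3*6 - 2)*(y + 3))/3 = -8/3 + ((-18 - 2)*(3 + y))/3 = -8/3 + (-20*(3 + y))/3 = -8/3 + (-60 - 20*y)/3 = -8/3 + (-20 - 20*y/3) = -68/3 - 20*y/3)
(1269 + (12/(9 - 7))*C(-3))**2 = (1269 + (12/(9 - 7))*(-68/3 - 20/3*(-3)))**2 = (1269 + (12/2)*(-68/3 + 20))**2 = (1269 + ((1/2)*12)*(-8/3))**2 = (1269 + 6*(-8/3))**2 = (1269 - 16)**2 = 1253**2 = 1570009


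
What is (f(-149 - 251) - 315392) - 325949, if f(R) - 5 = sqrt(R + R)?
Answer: -641336 + 20*I*sqrt(2) ≈ -6.4134e+5 + 28.284*I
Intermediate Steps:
f(R) = 5 + sqrt(2)*sqrt(R) (f(R) = 5 + sqrt(R + R) = 5 + sqrt(2*R) = 5 + sqrt(2)*sqrt(R))
(f(-149 - 251) - 315392) - 325949 = ((5 + sqrt(2)*sqrt(-149 - 251)) - 315392) - 325949 = ((5 + sqrt(2)*sqrt(-400)) - 315392) - 325949 = ((5 + sqrt(2)*(20*I)) - 315392) - 325949 = ((5 + 20*I*sqrt(2)) - 315392) - 325949 = (-315387 + 20*I*sqrt(2)) - 325949 = -641336 + 20*I*sqrt(2)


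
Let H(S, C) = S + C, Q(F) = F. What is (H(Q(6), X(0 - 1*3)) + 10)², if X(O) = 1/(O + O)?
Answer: 9025/36 ≈ 250.69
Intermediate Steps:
X(O) = 1/(2*O)
H(S, C) = C + S
(H(Q(6), X(0 - 1*3)) + 10)² = ((1/(2*(0 - 1*3)) + 6) + 10)² = ((1/(2*(0 - 3)) + 6) + 10)² = (((½)/(-3) + 6) + 10)² = (((½)*(-⅓) + 6) + 10)² = ((-⅙ + 6) + 10)² = (35/6 + 10)² = (95/6)² = 9025/36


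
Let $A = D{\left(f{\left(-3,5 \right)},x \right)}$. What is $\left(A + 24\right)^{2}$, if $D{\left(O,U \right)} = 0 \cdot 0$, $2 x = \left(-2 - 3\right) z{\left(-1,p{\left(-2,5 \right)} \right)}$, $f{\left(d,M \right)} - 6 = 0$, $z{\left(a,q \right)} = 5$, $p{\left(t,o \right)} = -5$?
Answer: $576$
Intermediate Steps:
$f{\left(d,M \right)} = 6$ ($f{\left(d,M \right)} = 6 + 0 = 6$)
$x = - \frac{25}{2}$ ($x = \frac{\left(-2 - 3\right) 5}{2} = \frac{\left(-5\right) 5}{2} = \frac{1}{2} \left(-25\right) = - \frac{25}{2} \approx -12.5$)
$D{\left(O,U \right)} = 0$
$A = 0$
$\left(A + 24\right)^{2} = \left(0 + 24\right)^{2} = 24^{2} = 576$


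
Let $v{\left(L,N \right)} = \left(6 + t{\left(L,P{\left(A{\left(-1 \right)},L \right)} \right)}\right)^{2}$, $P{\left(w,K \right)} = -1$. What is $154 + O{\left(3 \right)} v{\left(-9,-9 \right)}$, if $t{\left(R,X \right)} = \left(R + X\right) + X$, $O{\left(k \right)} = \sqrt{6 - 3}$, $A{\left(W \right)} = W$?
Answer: $154 + 25 \sqrt{3} \approx 197.3$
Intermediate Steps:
$O{\left(k \right)} = \sqrt{3}$
$t{\left(R,X \right)} = R + 2 X$
$v{\left(L,N \right)} = \left(4 + L\right)^{2}$ ($v{\left(L,N \right)} = \left(6 + \left(L + 2 \left(-1\right)\right)\right)^{2} = \left(6 + \left(L - 2\right)\right)^{2} = \left(6 + \left(-2 + L\right)\right)^{2} = \left(4 + L\right)^{2}$)
$154 + O{\left(3 \right)} v{\left(-9,-9 \right)} = 154 + \sqrt{3} \left(4 - 9\right)^{2} = 154 + \sqrt{3} \left(-5\right)^{2} = 154 + \sqrt{3} \cdot 25 = 154 + 25 \sqrt{3}$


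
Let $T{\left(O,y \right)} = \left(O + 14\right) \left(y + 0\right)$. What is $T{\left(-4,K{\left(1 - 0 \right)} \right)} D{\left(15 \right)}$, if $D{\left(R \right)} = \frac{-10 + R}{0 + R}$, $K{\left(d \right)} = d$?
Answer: $\frac{10}{3} \approx 3.3333$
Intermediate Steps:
$T{\left(O,y \right)} = y \left(14 + O\right)$ ($T{\left(O,y \right)} = \left(14 + O\right) y = y \left(14 + O\right)$)
$D{\left(R \right)} = \frac{-10 + R}{R}$
$T{\left(-4,K{\left(1 - 0 \right)} \right)} D{\left(15 \right)} = \left(1 - 0\right) \left(14 - 4\right) \frac{-10 + 15}{15} = \left(1 + 0\right) 10 \cdot \frac{1}{15} \cdot 5 = 1 \cdot 10 \cdot \frac{1}{3} = 10 \cdot \frac{1}{3} = \frac{10}{3}$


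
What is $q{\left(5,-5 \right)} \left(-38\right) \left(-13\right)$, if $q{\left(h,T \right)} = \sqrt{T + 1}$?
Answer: $988 i \approx 988.0 i$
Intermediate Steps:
$q{\left(h,T \right)} = \sqrt{1 + T}$
$q{\left(5,-5 \right)} \left(-38\right) \left(-13\right) = \sqrt{1 - 5} \left(-38\right) \left(-13\right) = \sqrt{-4} \left(-38\right) \left(-13\right) = 2 i \left(-38\right) \left(-13\right) = - 76 i \left(-13\right) = 988 i$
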